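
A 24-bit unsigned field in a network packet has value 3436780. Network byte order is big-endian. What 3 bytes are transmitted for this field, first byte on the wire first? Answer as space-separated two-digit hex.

34 70 EC

3436780 in hexadecimal, padded to 24 bits, is 0x3470EC.
Split into bytes (most-significant first): 34 70 EC.
Big-endian stores the most-significant byte at the lowest address.
So the memory order matches the most-significant-first order: 34 70 EC.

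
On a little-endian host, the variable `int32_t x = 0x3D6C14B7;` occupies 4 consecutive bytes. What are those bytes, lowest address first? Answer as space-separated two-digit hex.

B7 14 6C 3D

Split into bytes (most-significant first): 3D 6C 14 B7.
Little-endian stores the least-significant byte at the lowest address.
So at ascending addresses the bytes are B7 14 6C 3D.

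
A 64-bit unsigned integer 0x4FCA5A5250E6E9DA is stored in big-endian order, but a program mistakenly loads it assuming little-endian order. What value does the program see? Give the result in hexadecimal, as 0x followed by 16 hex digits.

0xDAE9E650525ACA4F

Stored big-endian, the bytes at ascending addresses are 4F CA 5A 52 50 E6 E9 DA.
Read back as little-endian, the first byte is least significant, giving 0xDAE9E650525ACA4F.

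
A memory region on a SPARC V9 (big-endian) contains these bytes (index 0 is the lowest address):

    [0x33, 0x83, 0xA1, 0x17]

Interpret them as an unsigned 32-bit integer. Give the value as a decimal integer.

864264471

Big-endian stores the most-significant byte at the lowest address.
The bytes are already most-significant first: 0x3383A117.
0x3383A117 = 864264471.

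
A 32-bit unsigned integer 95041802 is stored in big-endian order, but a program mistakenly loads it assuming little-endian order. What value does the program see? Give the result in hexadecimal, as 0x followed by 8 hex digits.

95041802 in 32-bit hexadecimal is 0x05AA390A.
Stored big-endian, the bytes at ascending addresses are 05 AA 39 0A.
Read back as little-endian, the first byte is least significant, giving 0x0A39AA05.

0x0A39AA05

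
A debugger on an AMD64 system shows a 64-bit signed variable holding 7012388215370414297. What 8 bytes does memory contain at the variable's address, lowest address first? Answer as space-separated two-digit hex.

D9 F8 49 BC ED 01 51 61

7012388215370414297 in hexadecimal, padded to 64 bits, is 0x615101EDBC49F8D9.
Split into bytes (most-significant first): 61 51 01 ED BC 49 F8 D9.
In little-endian order the low byte comes first in memory.
So at ascending addresses the bytes are D9 F8 49 BC ED 01 51 61.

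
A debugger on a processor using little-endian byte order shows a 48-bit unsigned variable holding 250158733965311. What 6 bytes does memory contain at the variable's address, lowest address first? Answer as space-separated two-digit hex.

250158733965311 in hexadecimal, padded to 48 bits, is 0xE3849E79B7FF.
Split into bytes (most-significant first): E3 84 9E 79 B7 FF.
Little-endian stores the least-significant byte at the lowest address.
So at ascending addresses the bytes are FF B7 79 9E 84 E3.

FF B7 79 9E 84 E3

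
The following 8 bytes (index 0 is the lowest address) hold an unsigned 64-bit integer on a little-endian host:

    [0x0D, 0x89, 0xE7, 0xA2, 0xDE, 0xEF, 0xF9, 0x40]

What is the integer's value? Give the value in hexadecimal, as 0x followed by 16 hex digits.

0x40F9EFDEA2E7890D

Little-endian stores the least-significant byte at the lowest address.
Reassemble most-significant byte first: 40 F9 EF DE A2 E7 89 0D → 0x40F9EFDEA2E7890D.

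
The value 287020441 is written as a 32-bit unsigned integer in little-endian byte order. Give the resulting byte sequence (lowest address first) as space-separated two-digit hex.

287020441 in hexadecimal, padded to 32 bits, is 0x111B9599.
Split into bytes (most-significant first): 11 1B 95 99.
Little-endian stores the least-significant byte at the lowest address.
So at ascending addresses the bytes are 99 95 1B 11.

99 95 1B 11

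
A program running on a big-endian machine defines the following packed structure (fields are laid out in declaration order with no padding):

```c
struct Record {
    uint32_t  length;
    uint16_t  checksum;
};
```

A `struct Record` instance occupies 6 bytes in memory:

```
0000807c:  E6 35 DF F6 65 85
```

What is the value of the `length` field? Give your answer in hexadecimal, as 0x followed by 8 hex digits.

`length` is the first field, at byte offset 0, occupying 4 bytes.
Bytes at offsets 0..3: E6 35 DF F6.
Big-endian stores the most-significant byte at the lowest address.
The bytes are already most-significant first: 0xE635DFF6.

0xE635DFF6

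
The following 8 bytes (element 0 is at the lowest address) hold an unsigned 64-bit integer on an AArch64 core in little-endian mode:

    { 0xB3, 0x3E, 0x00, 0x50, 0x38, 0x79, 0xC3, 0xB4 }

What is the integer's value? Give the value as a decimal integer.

In little-endian order the low byte comes first in memory.
Reassemble most-significant byte first: B4 C3 79 38 50 00 3E B3 → 0xB4C3793850003EB3.
0xB4C3793850003EB3 = 13025387830052929203.

13025387830052929203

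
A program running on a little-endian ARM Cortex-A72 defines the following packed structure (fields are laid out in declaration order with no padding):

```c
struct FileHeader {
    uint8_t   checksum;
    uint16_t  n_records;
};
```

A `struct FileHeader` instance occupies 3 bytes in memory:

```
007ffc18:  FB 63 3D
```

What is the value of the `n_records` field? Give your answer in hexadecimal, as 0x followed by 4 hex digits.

`n_records` follows `checksum` (1 byte), so it starts at byte offset 1 and occupies 2 bytes.
Bytes at offsets 1..2: 63 3D.
In little-endian order the low byte comes first in memory.
Reassemble most-significant byte first: 3D 63 → 0x3D63.

0x3D63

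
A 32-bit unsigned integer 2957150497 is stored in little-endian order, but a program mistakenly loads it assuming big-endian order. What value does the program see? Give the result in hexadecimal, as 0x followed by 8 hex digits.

2957150497 in 32-bit hexadecimal is 0xB0428921.
Stored little-endian, the bytes at ascending addresses are 21 89 42 B0.
Read back as big-endian, the last byte is least significant, giving 0x218942B0.

0x218942B0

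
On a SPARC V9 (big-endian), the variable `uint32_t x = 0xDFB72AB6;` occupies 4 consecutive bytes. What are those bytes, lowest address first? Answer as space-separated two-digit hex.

Split into bytes (most-significant first): DF B7 2A B6.
Big-endian stores the most-significant byte at the lowest address.
So the memory order matches the most-significant-first order: DF B7 2A B6.

DF B7 2A B6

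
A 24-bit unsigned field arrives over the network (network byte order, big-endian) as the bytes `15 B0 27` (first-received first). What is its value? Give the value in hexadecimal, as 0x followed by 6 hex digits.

0x15B027

In big-endian order the high byte comes first in memory.
The bytes are already most-significant first: 0x15B027.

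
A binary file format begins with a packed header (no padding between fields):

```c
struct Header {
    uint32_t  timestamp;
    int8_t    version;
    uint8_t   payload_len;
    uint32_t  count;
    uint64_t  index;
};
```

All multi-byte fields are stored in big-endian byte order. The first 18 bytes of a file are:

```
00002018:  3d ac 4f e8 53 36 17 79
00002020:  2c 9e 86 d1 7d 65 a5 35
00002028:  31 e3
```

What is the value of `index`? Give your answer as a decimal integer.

9714683746731766243

`index` follows `timestamp` (4 B), `version` (1 B), `payload_len` (1 B), `count` (4 B), so it starts at offset 4 + 1 + 1 + 4 = 10 and occupies 8 bytes.
Bytes at offsets 10..17: 86 D1 7D 65 A5 35 31 E3.
In big-endian order the high byte comes first in memory.
The bytes are already most-significant first: 0x86D17D65A53531E3.
0x86D17D65A53531E3 = 9714683746731766243.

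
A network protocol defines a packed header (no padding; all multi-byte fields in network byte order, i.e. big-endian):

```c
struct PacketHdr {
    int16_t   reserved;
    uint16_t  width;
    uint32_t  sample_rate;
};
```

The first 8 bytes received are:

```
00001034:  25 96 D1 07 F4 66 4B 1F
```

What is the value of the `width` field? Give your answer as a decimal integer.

53511

`width` follows `reserved` (2 bytes), so it starts at byte offset 2 and occupies 2 bytes.
Bytes at offsets 2..3: D1 07.
In big-endian order the high byte comes first in memory.
The bytes are already most-significant first: 0xD107.
0xD107 = 53511.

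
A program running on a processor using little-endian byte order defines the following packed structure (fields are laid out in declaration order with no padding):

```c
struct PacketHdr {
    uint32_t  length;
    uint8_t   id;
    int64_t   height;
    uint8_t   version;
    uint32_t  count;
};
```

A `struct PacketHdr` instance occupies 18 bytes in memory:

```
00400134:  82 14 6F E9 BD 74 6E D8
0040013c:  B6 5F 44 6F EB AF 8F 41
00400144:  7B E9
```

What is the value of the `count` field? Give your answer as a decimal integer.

`count` follows `length` (4 B), `id` (1 B), `height` (8 B), `version` (1 B), so it starts at offset 4 + 1 + 8 + 1 = 14 and occupies 4 bytes.
Bytes at offsets 14..17: 8F 41 7B E9.
Little-endian stores the least-significant byte at the lowest address.
Reassemble most-significant byte first: E9 7B 41 8F → 0xE97B418F.
0xE97B418F = 3917169039.

3917169039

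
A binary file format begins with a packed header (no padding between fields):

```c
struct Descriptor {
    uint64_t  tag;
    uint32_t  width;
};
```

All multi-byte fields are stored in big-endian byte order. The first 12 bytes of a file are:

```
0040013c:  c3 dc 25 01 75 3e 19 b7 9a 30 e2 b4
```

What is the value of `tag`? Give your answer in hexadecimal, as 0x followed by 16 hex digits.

0xC3DC2501753E19B7

`tag` is the first field, at byte offset 0, occupying 8 bytes.
Bytes at offsets 0..7: C3 DC 25 01 75 3E 19 B7.
In big-endian order the high byte comes first in memory.
The bytes are already most-significant first: 0xC3DC2501753E19B7.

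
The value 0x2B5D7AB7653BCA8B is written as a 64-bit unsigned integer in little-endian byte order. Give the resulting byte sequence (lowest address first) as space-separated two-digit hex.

8B CA 3B 65 B7 7A 5D 2B

Split into bytes (most-significant first): 2B 5D 7A B7 65 3B CA 8B.
Little-endian stores the least-significant byte at the lowest address.
So at ascending addresses the bytes are 8B CA 3B 65 B7 7A 5D 2B.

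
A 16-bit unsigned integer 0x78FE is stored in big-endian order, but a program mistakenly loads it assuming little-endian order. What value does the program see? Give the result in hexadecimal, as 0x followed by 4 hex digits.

0xFE78

Stored big-endian, the bytes at ascending addresses are 78 FE.
Read back as little-endian, the first byte is least significant, giving 0xFE78.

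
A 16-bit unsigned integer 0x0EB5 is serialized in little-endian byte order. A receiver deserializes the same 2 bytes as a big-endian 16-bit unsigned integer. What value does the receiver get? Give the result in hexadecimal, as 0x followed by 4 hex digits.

Stored little-endian, the bytes at ascending addresses are B5 0E.
Read back as big-endian, the last byte is least significant, giving 0xB50E.

0xB50E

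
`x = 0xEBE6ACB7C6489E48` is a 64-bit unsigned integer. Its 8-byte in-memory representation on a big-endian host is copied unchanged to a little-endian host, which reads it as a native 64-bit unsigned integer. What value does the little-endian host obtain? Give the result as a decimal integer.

5232699835373381355

Stored big-endian, the bytes at ascending addresses are EB E6 AC B7 C6 48 9E 48.
Read back as little-endian, the first byte is least significant, giving 0x489E48C6B7ACE6EB.
0x489E48C6B7ACE6EB = 5232699835373381355.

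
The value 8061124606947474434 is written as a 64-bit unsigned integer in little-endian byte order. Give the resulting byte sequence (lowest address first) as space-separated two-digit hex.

8061124606947474434 in hexadecimal, padded to 64 bits, is 0x6FDEDE1ECF43BC02.
Split into bytes (most-significant first): 6F DE DE 1E CF 43 BC 02.
Little-endian: lowest address holds the least-significant byte.
So at ascending addresses the bytes are 02 BC 43 CF 1E DE DE 6F.

02 BC 43 CF 1E DE DE 6F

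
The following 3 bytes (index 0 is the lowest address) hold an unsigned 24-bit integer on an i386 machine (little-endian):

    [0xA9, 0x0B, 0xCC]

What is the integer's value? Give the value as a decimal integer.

In little-endian order the low byte comes first in memory.
Reassemble most-significant byte first: CC 0B A9 → 0xCC0BA9.
0xCC0BA9 = 13372329.

13372329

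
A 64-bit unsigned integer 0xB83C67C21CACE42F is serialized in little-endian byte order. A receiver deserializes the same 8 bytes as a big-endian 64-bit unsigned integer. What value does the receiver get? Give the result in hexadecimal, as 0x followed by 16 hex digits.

0x2FE4AC1CC2673CB8

Stored little-endian, the bytes at ascending addresses are 2F E4 AC 1C C2 67 3C B8.
Read back as big-endian, the last byte is least significant, giving 0x2FE4AC1CC2673CB8.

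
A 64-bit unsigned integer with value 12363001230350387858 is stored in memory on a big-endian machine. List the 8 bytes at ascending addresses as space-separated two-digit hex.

AB 92 34 1D F4 C0 8A 92

12363001230350387858 in hexadecimal, padded to 64 bits, is 0xAB92341DF4C08A92.
Split into bytes (most-significant first): AB 92 34 1D F4 C0 8A 92.
Big-endian stores the most-significant byte at the lowest address.
So the memory order matches the most-significant-first order: AB 92 34 1D F4 C0 8A 92.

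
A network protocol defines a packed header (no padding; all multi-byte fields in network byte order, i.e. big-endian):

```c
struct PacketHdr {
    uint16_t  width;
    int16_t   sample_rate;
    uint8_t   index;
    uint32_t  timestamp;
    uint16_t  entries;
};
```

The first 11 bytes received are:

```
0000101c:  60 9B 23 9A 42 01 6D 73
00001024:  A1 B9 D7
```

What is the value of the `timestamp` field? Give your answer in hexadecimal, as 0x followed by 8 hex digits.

`timestamp` follows `width` (2 B), `sample_rate` (2 B), `index` (1 B), so it starts at offset 2 + 2 + 1 = 5 and occupies 4 bytes.
Bytes at offsets 5..8: 01 6D 73 A1.
Big-endian: lowest address holds the most-significant byte.
The bytes are already most-significant first: 0x016D73A1.

0x016D73A1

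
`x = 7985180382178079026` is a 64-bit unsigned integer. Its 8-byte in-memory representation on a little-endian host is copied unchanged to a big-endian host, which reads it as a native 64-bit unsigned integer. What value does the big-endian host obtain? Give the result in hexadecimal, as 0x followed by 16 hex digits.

0x32712413400FD16E

7985180382178079026 in 64-bit hexadecimal is 0x6ED10F4013247132.
Stored little-endian, the bytes at ascending addresses are 32 71 24 13 40 0F D1 6E.
Read back as big-endian, the last byte is least significant, giving 0x32712413400FD16E.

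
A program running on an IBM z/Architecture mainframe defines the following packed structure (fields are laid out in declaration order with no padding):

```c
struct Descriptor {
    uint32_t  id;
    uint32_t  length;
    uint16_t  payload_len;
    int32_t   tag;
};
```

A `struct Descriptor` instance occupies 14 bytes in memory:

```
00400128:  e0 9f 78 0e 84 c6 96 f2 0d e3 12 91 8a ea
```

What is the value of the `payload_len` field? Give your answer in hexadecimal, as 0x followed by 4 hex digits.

`payload_len` follows `id` (4 B), `length` (4 B), so it starts at offset 4 + 4 = 8 and occupies 2 bytes.
Bytes at offsets 8..9: 0D E3.
Big-endian stores the most-significant byte at the lowest address.
The bytes are already most-significant first: 0x0DE3.

0x0DE3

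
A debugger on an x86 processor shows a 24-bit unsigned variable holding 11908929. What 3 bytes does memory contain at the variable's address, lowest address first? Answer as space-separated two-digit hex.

41 B7 B5

11908929 in hexadecimal, padded to 24 bits, is 0xB5B741.
Split into bytes (most-significant first): B5 B7 41.
In little-endian order the low byte comes first in memory.
So at ascending addresses the bytes are 41 B7 B5.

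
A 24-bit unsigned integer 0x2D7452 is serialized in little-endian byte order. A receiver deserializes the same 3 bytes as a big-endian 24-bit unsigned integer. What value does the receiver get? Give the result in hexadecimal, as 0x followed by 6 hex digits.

0x52742D

Stored little-endian, the bytes at ascending addresses are 52 74 2D.
Read back as big-endian, the last byte is least significant, giving 0x52742D.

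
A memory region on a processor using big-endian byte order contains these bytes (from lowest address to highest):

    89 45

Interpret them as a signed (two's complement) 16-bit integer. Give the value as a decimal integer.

Big-endian: lowest address holds the most-significant byte.
The bytes are already most-significant first: 0x8945.
Top bit is set, so as a signed 16-bit value this is 0x8945 − 2^16 = -30395.

-30395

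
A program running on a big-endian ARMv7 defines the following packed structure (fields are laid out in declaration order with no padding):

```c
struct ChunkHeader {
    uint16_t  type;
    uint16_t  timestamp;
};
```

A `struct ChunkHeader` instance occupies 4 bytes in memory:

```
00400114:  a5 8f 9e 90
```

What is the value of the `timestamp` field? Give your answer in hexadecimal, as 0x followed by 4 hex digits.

`timestamp` follows `type` (2 bytes), so it starts at byte offset 2 and occupies 2 bytes.
Bytes at offsets 2..3: 9E 90.
Big-endian: lowest address holds the most-significant byte.
The bytes are already most-significant first: 0x9E90.

0x9E90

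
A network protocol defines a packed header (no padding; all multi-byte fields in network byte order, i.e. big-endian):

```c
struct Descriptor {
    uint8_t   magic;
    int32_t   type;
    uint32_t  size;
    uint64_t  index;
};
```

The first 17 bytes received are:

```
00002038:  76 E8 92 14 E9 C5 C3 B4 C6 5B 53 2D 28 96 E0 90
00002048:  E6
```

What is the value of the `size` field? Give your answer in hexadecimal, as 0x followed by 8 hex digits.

`size` follows `magic` (1 B), `type` (4 B), so it starts at offset 1 + 4 = 5 and occupies 4 bytes.
Bytes at offsets 5..8: C5 C3 B4 C6.
In big-endian order the high byte comes first in memory.
The bytes are already most-significant first: 0xC5C3B4C6.

0xC5C3B4C6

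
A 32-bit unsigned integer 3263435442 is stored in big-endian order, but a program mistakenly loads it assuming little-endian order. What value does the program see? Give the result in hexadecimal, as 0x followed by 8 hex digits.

0xB21284C2

3263435442 in 32-bit hexadecimal is 0xC28412B2.
Stored big-endian, the bytes at ascending addresses are C2 84 12 B2.
Read back as little-endian, the first byte is least significant, giving 0xB21284C2.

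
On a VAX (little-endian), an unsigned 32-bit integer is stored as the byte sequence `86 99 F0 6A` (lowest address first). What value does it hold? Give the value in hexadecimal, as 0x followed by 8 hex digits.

0x6AF09986

Little-endian: lowest address holds the least-significant byte.
Reassemble most-significant byte first: 6A F0 99 86 → 0x6AF09986.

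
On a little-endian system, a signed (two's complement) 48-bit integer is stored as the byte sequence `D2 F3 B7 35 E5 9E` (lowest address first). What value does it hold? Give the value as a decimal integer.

-106767690763310

In little-endian order the low byte comes first in memory.
Reassemble most-significant byte first: 9E E5 35 B7 F3 D2 → 0x9EE535B7F3D2.
Top bit is set, so as a signed 48-bit value this is 0x9EE535B7F3D2 − 2^48 = -106767690763310.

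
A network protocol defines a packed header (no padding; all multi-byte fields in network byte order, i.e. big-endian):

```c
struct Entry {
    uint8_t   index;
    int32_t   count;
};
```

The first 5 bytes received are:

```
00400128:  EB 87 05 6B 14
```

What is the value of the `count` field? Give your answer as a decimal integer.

-2029688044

`count` follows `index` (1 byte), so it starts at byte offset 1 and occupies 4 bytes.
Bytes at offsets 1..4: 87 05 6B 14.
Big-endian: lowest address holds the most-significant byte.
The bytes are already most-significant first: 0x87056B14.
Top bit is set, so as a signed 32-bit value this is 0x87056B14 − 2^32 = -2029688044.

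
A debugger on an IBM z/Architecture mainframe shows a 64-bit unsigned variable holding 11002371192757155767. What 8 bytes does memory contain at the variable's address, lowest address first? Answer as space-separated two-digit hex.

98 B0 46 4E 87 47 F7 B7

11002371192757155767 in hexadecimal, padded to 64 bits, is 0x98B0464E8747F7B7.
Split into bytes (most-significant first): 98 B0 46 4E 87 47 F7 B7.
Big-endian: lowest address holds the most-significant byte.
So the memory order matches the most-significant-first order: 98 B0 46 4E 87 47 F7 B7.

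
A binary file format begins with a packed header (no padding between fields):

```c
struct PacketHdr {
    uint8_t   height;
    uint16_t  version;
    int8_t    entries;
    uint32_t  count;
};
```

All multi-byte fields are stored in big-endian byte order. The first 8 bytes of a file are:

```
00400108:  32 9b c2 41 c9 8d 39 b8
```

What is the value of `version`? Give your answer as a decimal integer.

39874

`version` follows `height` (1 byte), so it starts at byte offset 1 and occupies 2 bytes.
Bytes at offsets 1..2: 9B C2.
Big-endian: lowest address holds the most-significant byte.
The bytes are already most-significant first: 0x9BC2.
0x9BC2 = 39874.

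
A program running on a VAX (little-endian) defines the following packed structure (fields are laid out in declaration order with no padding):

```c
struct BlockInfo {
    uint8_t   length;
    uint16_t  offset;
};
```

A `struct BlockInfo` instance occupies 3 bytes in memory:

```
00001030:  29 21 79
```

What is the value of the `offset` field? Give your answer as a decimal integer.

`offset` follows `length` (1 byte), so it starts at byte offset 1 and occupies 2 bytes.
Bytes at offsets 1..2: 21 79.
Little-endian: lowest address holds the least-significant byte.
Reassemble most-significant byte first: 79 21 → 0x7921.
0x7921 = 31009.

31009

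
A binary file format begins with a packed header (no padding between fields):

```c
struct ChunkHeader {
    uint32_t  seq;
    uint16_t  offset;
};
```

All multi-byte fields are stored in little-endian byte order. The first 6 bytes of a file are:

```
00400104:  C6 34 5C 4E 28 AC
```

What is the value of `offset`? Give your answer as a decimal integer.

44072

`offset` follows `seq` (4 bytes), so it starts at byte offset 4 and occupies 2 bytes.
Bytes at offsets 4..5: 28 AC.
In little-endian order the low byte comes first in memory.
Reassemble most-significant byte first: AC 28 → 0xAC28.
0xAC28 = 44072.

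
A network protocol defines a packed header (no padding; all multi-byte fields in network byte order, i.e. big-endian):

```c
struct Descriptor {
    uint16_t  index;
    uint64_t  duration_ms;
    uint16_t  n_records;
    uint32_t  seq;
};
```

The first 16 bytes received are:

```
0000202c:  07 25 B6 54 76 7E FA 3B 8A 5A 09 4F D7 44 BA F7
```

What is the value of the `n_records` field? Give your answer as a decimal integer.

2383

`n_records` follows `index` (2 B), `duration_ms` (8 B), so it starts at offset 2 + 8 = 10 and occupies 2 bytes.
Bytes at offsets 10..11: 09 4F.
Big-endian: lowest address holds the most-significant byte.
The bytes are already most-significant first: 0x094F.
0x094F = 2383.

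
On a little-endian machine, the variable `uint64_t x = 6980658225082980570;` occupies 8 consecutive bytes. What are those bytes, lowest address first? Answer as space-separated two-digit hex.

6980658225082980570 in hexadecimal, padded to 64 bits, is 0x60E047ABAC7AD8DA.
Split into bytes (most-significant first): 60 E0 47 AB AC 7A D8 DA.
Little-endian stores the least-significant byte at the lowest address.
So at ascending addresses the bytes are DA D8 7A AC AB 47 E0 60.

DA D8 7A AC AB 47 E0 60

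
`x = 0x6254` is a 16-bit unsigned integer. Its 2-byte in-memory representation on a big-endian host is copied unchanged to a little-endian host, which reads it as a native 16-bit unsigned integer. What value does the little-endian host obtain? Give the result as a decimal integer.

Stored big-endian, the bytes at ascending addresses are 62 54.
Read back as little-endian, the first byte is least significant, giving 0x5462.
0x5462 = 21602.

21602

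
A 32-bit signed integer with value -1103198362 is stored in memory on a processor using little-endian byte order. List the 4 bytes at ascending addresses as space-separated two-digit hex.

Two's complement of -1103198362 in 32 bits: 1103198362 = 0x41C1789A; invert → 0xBE3E8765; add 1 → 0xBE3E8766.
Split into bytes (most-significant first): BE 3E 87 66.
Little-endian: lowest address holds the least-significant byte.
So at ascending addresses the bytes are 66 87 3E BE.

66 87 3E BE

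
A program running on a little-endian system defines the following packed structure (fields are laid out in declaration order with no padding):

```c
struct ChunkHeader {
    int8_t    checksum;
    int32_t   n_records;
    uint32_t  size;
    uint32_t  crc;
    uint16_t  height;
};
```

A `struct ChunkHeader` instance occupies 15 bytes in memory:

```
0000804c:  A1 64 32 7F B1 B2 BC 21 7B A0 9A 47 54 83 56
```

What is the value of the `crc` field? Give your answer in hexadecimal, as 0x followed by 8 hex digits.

`crc` follows `checksum` (1 B), `n_records` (4 B), `size` (4 B), so it starts at offset 1 + 4 + 4 = 9 and occupies 4 bytes.
Bytes at offsets 9..12: A0 9A 47 54.
Little-endian stores the least-significant byte at the lowest address.
Reassemble most-significant byte first: 54 47 9A A0 → 0x54479AA0.

0x54479AA0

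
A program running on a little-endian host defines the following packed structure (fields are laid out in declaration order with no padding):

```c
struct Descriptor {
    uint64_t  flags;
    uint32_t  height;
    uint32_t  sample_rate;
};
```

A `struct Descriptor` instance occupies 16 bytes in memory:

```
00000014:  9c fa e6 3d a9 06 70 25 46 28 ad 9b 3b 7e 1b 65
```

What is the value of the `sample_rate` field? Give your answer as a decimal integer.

`sample_rate` follows `flags` (8 B), `height` (4 B), so it starts at offset 8 + 4 = 12 and occupies 4 bytes.
Bytes at offsets 12..15: 3B 7E 1B 65.
In little-endian order the low byte comes first in memory.
Reassemble most-significant byte first: 65 1B 7E 3B → 0x651B7E3B.
0x651B7E3B = 1696300603.

1696300603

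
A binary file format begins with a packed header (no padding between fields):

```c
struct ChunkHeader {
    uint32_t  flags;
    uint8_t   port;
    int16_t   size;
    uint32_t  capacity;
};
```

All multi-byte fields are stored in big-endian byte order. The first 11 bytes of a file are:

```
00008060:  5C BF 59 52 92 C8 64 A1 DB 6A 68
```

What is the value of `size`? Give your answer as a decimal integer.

-14236

`size` follows `flags` (4 B), `port` (1 B), so it starts at offset 4 + 1 = 5 and occupies 2 bytes.
Bytes at offsets 5..6: C8 64.
In big-endian order the high byte comes first in memory.
The bytes are already most-significant first: 0xC864.
Top bit is set, so as a signed 16-bit value this is 0xC864 − 2^16 = -14236.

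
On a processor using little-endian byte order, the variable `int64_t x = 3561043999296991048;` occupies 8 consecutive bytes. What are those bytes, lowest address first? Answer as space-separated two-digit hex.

3561043999296991048 in hexadecimal, padded to 64 bits, is 0x316B5EA66FA22F48.
Split into bytes (most-significant first): 31 6B 5E A6 6F A2 2F 48.
Little-endian: lowest address holds the least-significant byte.
So at ascending addresses the bytes are 48 2F A2 6F A6 5E 6B 31.

48 2F A2 6F A6 5E 6B 31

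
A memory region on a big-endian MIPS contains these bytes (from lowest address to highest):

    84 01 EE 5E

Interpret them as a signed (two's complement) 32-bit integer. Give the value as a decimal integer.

In big-endian order the high byte comes first in memory.
The bytes are already most-significant first: 0x8401EE5E.
Top bit is set, so as a signed 32-bit value this is 0x8401EE5E − 2^32 = -2080248226.

-2080248226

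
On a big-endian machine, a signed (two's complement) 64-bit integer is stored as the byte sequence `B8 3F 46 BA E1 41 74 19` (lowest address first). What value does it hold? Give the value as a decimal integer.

Big-endian stores the most-significant byte at the lowest address.
The bytes are already most-significant first: 0xB83F46BAE1417419.
Top bit is set, so as a signed 64-bit value this is 0xB83F46BAE1417419 − 2^64 = -5170336078741015527.

-5170336078741015527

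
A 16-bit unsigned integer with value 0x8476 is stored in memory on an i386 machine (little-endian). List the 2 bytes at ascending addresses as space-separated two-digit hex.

76 84

Split into bytes (most-significant first): 84 76.
Little-endian stores the least-significant byte at the lowest address.
So at ascending addresses the bytes are 76 84.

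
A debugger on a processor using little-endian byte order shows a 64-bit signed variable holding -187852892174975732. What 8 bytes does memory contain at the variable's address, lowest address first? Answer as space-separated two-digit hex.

Two's complement of -187852892174975732 in 64 bits: 187852892174975732 = 0x029B6335CC1E82F4; invert → 0xFD649CCA33E17D0B; add 1 → 0xFD649CCA33E17D0C.
Split into bytes (most-significant first): FD 64 9C CA 33 E1 7D 0C.
In little-endian order the low byte comes first in memory.
So at ascending addresses the bytes are 0C 7D E1 33 CA 9C 64 FD.

0C 7D E1 33 CA 9C 64 FD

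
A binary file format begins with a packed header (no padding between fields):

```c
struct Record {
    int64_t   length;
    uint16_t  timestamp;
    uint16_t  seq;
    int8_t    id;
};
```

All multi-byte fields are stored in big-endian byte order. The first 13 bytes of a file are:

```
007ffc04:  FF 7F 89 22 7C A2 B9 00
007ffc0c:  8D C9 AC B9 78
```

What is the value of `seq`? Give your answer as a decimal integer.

44217

`seq` follows `length` (8 B), `timestamp` (2 B), so it starts at offset 8 + 2 = 10 and occupies 2 bytes.
Bytes at offsets 10..11: AC B9.
Big-endian: lowest address holds the most-significant byte.
The bytes are already most-significant first: 0xACB9.
0xACB9 = 44217.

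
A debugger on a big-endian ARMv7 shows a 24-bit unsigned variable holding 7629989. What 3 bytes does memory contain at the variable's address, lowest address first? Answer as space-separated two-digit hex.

7629989 in hexadecimal, padded to 24 bits, is 0x746CA5.
Split into bytes (most-significant first): 74 6C A5.
In big-endian order the high byte comes first in memory.
So the memory order matches the most-significant-first order: 74 6C A5.

74 6C A5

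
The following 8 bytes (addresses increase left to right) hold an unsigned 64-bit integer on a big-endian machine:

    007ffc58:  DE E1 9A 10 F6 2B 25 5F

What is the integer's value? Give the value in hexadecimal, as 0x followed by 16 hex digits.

Big-endian: lowest address holds the most-significant byte.
The bytes are already most-significant first: 0xDEE19A10F62B255F.

0xDEE19A10F62B255F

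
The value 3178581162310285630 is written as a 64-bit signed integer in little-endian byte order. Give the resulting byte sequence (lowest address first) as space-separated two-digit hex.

3E B9 40 ED B9 96 1C 2C

3178581162310285630 in hexadecimal, padded to 64 bits, is 0x2C1C96B9ED40B93E.
Split into bytes (most-significant first): 2C 1C 96 B9 ED 40 B9 3E.
In little-endian order the low byte comes first in memory.
So at ascending addresses the bytes are 3E B9 40 ED B9 96 1C 2C.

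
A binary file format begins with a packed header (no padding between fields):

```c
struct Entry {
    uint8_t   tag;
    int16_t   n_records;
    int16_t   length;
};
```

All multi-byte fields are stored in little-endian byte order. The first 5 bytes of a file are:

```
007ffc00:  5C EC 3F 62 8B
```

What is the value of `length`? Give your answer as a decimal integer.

`length` follows `tag` (1 B), `n_records` (2 B), so it starts at offset 1 + 2 = 3 and occupies 2 bytes.
Bytes at offsets 3..4: 62 8B.
In little-endian order the low byte comes first in memory.
Reassemble most-significant byte first: 8B 62 → 0x8B62.
Top bit is set, so as a signed 16-bit value this is 0x8B62 − 2^16 = -29854.

-29854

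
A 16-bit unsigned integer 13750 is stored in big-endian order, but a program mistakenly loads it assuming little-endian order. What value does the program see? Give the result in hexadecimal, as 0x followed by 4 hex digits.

0xB635

13750 in 16-bit hexadecimal is 0x35B6.
Stored big-endian, the bytes at ascending addresses are 35 B6.
Read back as little-endian, the first byte is least significant, giving 0xB635.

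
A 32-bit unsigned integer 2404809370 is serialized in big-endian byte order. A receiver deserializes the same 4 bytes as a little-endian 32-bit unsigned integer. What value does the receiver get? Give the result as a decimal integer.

2591708815

2404809370 in 32-bit hexadecimal is 0x8F567A9A.
Stored big-endian, the bytes at ascending addresses are 8F 56 7A 9A.
Read back as little-endian, the first byte is least significant, giving 0x9A7A568F.
0x9A7A568F = 2591708815.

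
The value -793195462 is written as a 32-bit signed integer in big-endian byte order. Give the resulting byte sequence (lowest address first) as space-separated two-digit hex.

D0 B8 CC 3A

Two's complement of -793195462 in 32 bits: 793195462 = 0x2F4733C6; invert → 0xD0B8CC39; add 1 → 0xD0B8CC3A.
Split into bytes (most-significant first): D0 B8 CC 3A.
Big-endian: lowest address holds the most-significant byte.
So the memory order matches the most-significant-first order: D0 B8 CC 3A.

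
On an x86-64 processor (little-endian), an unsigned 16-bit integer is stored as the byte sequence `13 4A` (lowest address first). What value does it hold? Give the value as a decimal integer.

In little-endian order the low byte comes first in memory.
Reassemble most-significant byte first: 4A 13 → 0x4A13.
0x4A13 = 18963.

18963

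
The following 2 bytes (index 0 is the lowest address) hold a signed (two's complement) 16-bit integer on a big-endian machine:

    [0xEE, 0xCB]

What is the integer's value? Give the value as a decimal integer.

-4405

Big-endian: lowest address holds the most-significant byte.
The bytes are already most-significant first: 0xEECB.
Top bit is set, so as a signed 16-bit value this is 0xEECB − 2^16 = -4405.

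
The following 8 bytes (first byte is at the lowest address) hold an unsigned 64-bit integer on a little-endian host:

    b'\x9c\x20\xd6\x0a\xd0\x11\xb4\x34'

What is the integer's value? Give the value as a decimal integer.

In little-endian order the low byte comes first in memory.
Reassemble most-significant byte first: 34 B4 11 D0 0A D6 20 9C → 0x34B411D00AD6209C.
0x34B411D00AD6209C = 3797679971012845724.

3797679971012845724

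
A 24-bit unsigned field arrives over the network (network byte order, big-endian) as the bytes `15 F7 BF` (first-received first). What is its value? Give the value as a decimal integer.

1439679

Big-endian: lowest address holds the most-significant byte.
The bytes are already most-significant first: 0x15F7BF.
0x15F7BF = 1439679.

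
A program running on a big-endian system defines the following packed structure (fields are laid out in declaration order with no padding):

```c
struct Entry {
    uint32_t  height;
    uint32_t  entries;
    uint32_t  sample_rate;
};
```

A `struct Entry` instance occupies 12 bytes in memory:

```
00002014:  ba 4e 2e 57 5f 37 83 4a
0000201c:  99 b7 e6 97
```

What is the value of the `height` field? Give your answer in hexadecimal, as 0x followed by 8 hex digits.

`height` is the first field, at byte offset 0, occupying 4 bytes.
Bytes at offsets 0..3: BA 4E 2E 57.
In big-endian order the high byte comes first in memory.
The bytes are already most-significant first: 0xBA4E2E57.

0xBA4E2E57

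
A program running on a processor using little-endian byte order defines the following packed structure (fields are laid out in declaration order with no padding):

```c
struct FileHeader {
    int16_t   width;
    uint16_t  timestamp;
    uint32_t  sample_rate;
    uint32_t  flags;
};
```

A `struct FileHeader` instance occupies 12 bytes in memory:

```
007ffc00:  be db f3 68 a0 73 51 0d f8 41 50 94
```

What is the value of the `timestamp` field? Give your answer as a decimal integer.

`timestamp` follows `width` (2 bytes), so it starts at byte offset 2 and occupies 2 bytes.
Bytes at offsets 2..3: F3 68.
Little-endian stores the least-significant byte at the lowest address.
Reassemble most-significant byte first: 68 F3 → 0x68F3.
0x68F3 = 26867.

26867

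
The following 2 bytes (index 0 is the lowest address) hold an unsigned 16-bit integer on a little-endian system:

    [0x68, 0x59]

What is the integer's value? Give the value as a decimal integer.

Little-endian: lowest address holds the least-significant byte.
Reassemble most-significant byte first: 59 68 → 0x5968.
0x5968 = 22888.

22888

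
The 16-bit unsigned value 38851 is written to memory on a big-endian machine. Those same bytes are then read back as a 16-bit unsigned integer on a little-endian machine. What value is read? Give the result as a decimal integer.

50071

38851 in 16-bit hexadecimal is 0x97C3.
Stored big-endian, the bytes at ascending addresses are 97 C3.
Read back as little-endian, the first byte is least significant, giving 0xC397.
0xC397 = 50071.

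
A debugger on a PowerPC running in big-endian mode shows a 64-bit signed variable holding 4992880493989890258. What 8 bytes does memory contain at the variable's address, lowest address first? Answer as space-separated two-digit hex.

45 4A 46 5B 1A 3E 88 D2

4992880493989890258 in hexadecimal, padded to 64 bits, is 0x454A465B1A3E88D2.
Split into bytes (most-significant first): 45 4A 46 5B 1A 3E 88 D2.
In big-endian order the high byte comes first in memory.
So the memory order matches the most-significant-first order: 45 4A 46 5B 1A 3E 88 D2.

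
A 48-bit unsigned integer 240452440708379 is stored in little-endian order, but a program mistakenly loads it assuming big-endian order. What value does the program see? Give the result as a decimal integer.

30053240058074

240452440708379 in 48-bit hexadecimal is 0xDAB0B250551B.
Stored little-endian, the bytes at ascending addresses are 1B 55 50 B2 B0 DA.
Read back as big-endian, the last byte is least significant, giving 0x1B5550B2B0DA.
0x1B5550B2B0DA = 30053240058074.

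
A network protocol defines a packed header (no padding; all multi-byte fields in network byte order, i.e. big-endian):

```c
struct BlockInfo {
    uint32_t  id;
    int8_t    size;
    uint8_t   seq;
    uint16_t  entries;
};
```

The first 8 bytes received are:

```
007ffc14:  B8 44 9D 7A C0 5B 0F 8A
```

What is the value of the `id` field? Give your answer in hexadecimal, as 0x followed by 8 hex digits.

`id` is the first field, at byte offset 0, occupying 4 bytes.
Bytes at offsets 0..3: B8 44 9D 7A.
Big-endian stores the most-significant byte at the lowest address.
The bytes are already most-significant first: 0xB8449D7A.

0xB8449D7A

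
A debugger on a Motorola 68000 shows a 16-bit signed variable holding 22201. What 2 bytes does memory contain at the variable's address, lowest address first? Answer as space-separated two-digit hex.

22201 in hexadecimal, padded to 16 bits, is 0x56B9.
Split into bytes (most-significant first): 56 B9.
In big-endian order the high byte comes first in memory.
So the memory order matches the most-significant-first order: 56 B9.

56 B9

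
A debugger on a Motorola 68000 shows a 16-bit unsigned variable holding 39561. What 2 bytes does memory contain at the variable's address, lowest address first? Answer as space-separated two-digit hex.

9A 89

39561 in hexadecimal, padded to 16 bits, is 0x9A89.
Split into bytes (most-significant first): 9A 89.
Big-endian stores the most-significant byte at the lowest address.
So the memory order matches the most-significant-first order: 9A 89.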